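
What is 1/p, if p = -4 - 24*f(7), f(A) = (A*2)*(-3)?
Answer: 1/1004 ≈ 0.00099602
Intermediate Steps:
f(A) = -6*A (f(A) = (2*A)*(-3) = -6*A)
p = 1004 (p = -4 - (-144)*7 = -4 - 24*(-42) = -4 + 1008 = 1004)
1/p = 1/1004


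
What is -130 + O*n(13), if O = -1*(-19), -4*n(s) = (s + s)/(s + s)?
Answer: -539/4 ≈ -134.75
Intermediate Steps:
n(s) = -1/4 (n(s) = -(s + s)/(4*(s + s)) = -2*s/(4*(2*s)) = -2*s*1/(2*s)/4 = -1/4*1 = -1/4)
O = 19
-130 + O*n(13) = -130 + 19*(-1/4) = -130 - 19/4 = -539/4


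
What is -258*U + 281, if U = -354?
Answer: 91613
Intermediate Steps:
-258*U + 281 = -258*(-354) + 281 = 91332 + 281 = 91613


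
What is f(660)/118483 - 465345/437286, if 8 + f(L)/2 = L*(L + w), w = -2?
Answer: 108222219983/17270319046 ≈ 6.2664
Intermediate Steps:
f(L) = -16 + 2*L*(-2 + L) (f(L) = -16 + 2*(L*(L - 2)) = -16 + 2*(L*(-2 + L)) = -16 + 2*L*(-2 + L))
f(660)/118483 - 465345/437286 = (-16 - 4*660 + 2*660²)/118483 - 465345/437286 = (-16 - 2640 + 2*435600)*(1/118483) - 465345*1/437286 = (-16 - 2640 + 871200)*(1/118483) - 155115/145762 = 868544*(1/118483) - 155115/145762 = 868544/118483 - 155115/145762 = 108222219983/17270319046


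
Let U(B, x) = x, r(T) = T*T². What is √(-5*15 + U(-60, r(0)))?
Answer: 5*I*√3 ≈ 8.6602*I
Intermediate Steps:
r(T) = T³
√(-5*15 + U(-60, r(0))) = √(-5*15 + 0³) = √(-75 + 0) = √(-75) = 5*I*√3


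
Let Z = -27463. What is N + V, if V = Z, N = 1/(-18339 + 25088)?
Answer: -185347786/6749 ≈ -27463.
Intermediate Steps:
N = 1/6749 ≈ 0.00014817
V = -27463
N + V = 1/6749 - 27463 = -185347786/6749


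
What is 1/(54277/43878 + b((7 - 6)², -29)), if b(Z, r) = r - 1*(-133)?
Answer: 43878/4617589 ≈ 0.0095024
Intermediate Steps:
b(Z, r) = 133 + r (b(Z, r) = r + 133 = 133 + r)
1/(54277/43878 + b((7 - 6)², -29)) = 1/(54277/43878 + (133 - 29)) = 1/(54277*(1/43878) + 104) = 1/(54277/43878 + 104) = 1/(4617589/43878) = 43878/4617589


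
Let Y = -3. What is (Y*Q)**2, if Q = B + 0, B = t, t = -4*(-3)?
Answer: 1296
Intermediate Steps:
t = 12
B = 12
Q = 12 (Q = 12 + 0 = 12)
(Y*Q)**2 = (-3*12)**2 = (-36)**2 = 1296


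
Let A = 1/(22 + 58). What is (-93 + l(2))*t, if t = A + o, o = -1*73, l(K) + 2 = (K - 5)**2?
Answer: 251077/40 ≈ 6276.9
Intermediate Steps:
l(K) = -2 + (-5 + K)**2 (l(K) = -2 + (K - 5)**2 = -2 + (-5 + K)**2)
o = -73
A = 1/80 ≈ 0.012500
t = -5839/80 (t = 1/80 - 73 = -5839/80 ≈ -72.988)
(-93 + l(2))*t = (-93 + (-2 + (-5 + 2)**2))*(-5839/80) = (-93 + (-2 + (-3)**2))*(-5839/80) = (-93 + (-2 + 9))*(-5839/80) = (-93 + 7)*(-5839/80) = -86*(-5839/80) = 251077/40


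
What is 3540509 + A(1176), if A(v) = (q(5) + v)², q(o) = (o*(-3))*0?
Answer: 4923485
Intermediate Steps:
q(o) = 0 (q(o) = -3*o*0 = 0)
A(v) = v² (A(v) = (0 + v)² = v²)
3540509 + A(1176) = 3540509 + 1176² = 3540509 + 1382976 = 4923485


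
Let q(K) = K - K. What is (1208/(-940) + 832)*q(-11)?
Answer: 0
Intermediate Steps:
q(K) = 0
(1208/(-940) + 832)*q(-11) = (1208/(-940) + 832)*0 = (1208*(-1/940) + 832)*0 = (-302/235 + 832)*0 = (195218/235)*0 = 0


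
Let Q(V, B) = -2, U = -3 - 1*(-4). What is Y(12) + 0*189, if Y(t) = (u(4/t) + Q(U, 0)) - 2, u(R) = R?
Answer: -11/3 ≈ -3.6667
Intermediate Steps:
U = 1 (U = -3 + 4 = 1)
Y(t) = -4 + 4/t (Y(t) = (4/t - 2) - 2 = (-2 + 4/t) - 2 = -4 + 4/t)
Y(12) + 0*189 = (-4 + 4/12) + 0*189 = (-4 + 4*(1/12)) + 0 = (-4 + ⅓) + 0 = -11/3 + 0 = -11/3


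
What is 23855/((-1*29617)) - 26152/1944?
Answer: -102614738/7196931 ≈ -14.258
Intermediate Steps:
23855/((-1*29617)) - 26152/1944 = 23855/(-29617) - 26152*1/1944 = 23855*(-1/29617) - 3269/243 = -23855/29617 - 3269/243 = -102614738/7196931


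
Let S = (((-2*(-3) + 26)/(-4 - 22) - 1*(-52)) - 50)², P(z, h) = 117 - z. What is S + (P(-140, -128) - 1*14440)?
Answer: -2396827/169 ≈ -14182.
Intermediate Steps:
S = 100/169 (S = (((6 + 26)/(-26) + 52) - 50)² = ((32*(-1/26) + 52) - 50)² = ((-16/13 + 52) - 50)² = (660/13 - 50)² = (10/13)² = 100/169 ≈ 0.59172)
S + (P(-140, -128) - 1*14440) = 100/169 + ((117 - 1*(-140)) - 1*14440) = 100/169 + ((117 + 140) - 14440) = 100/169 + (257 - 14440) = 100/169 - 14183 = -2396827/169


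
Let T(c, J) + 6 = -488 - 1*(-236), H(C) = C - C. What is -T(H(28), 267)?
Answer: 258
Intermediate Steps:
H(C) = 0
T(c, J) = -258 (T(c, J) = -6 + (-488 - 1*(-236)) = -6 + (-488 + 236) = -6 - 252 = -258)
-T(H(28), 267) = -1*(-258) = 258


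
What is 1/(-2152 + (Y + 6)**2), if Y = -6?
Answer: -1/2152 ≈ -0.00046468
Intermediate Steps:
1/(-2152 + (Y + 6)**2) = 1/(-2152 + (-6 + 6)**2) = 1/(-2152 + 0**2) = 1/(-2152 + 0) = 1/(-2152) = -1/2152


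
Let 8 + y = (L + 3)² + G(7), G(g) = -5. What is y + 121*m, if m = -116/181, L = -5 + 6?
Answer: -13493/181 ≈ -74.547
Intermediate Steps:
L = 1
m = -116/181 (m = -116*1/181 = -116/181 ≈ -0.64088)
y = 3 (y = -8 + ((1 + 3)² - 5) = -8 + (4² - 5) = -8 + (16 - 5) = -8 + 11 = 3)
y + 121*m = 3 + 121*(-116/181) = 3 - 14036/181 = -13493/181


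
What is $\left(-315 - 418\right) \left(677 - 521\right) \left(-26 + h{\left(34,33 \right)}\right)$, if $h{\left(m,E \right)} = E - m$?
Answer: $3087396$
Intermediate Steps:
$\left(-315 - 418\right) \left(677 - 521\right) \left(-26 + h{\left(34,33 \right)}\right) = \left(-315 - 418\right) \left(677 - 521\right) \left(-26 + \left(33 - 34\right)\right) = \left(-733\right) 156 \left(-26 + \left(33 - 34\right)\right) = - 114348 \left(-26 - 1\right) = \left(-114348\right) \left(-27\right) = 3087396$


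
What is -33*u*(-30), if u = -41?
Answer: -40590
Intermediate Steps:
-33*u*(-30) = -33*(-41)*(-30) = 1353*(-30) = -40590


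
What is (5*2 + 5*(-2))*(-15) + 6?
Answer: 6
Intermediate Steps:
(5*2 + 5*(-2))*(-15) + 6 = (10 - 10)*(-15) + 6 = 0*(-15) + 6 = 0 + 6 = 6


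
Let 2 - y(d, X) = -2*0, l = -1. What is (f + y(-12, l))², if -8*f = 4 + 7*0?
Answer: 9/4 ≈ 2.2500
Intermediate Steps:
y(d, X) = 2 (y(d, X) = 2 - (-2)*0 = 2 - 1*0 = 2 + 0 = 2)
f = -½ (f = -(4 + 7*0)/8 = -(4 + 0)/8 = -⅛*4 = -½ ≈ -0.50000)
(f + y(-12, l))² = (-½ + 2)² = (3/2)² = 9/4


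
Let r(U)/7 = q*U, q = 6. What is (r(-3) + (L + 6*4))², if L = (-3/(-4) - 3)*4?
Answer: 12321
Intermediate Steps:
L = -9 (L = (-3*(-¼) - 3)*4 = (¾ - 3)*4 = -9/4*4 = -9)
r(U) = 42*U (r(U) = 7*(6*U) = 42*U)
(r(-3) + (L + 6*4))² = (42*(-3) + (-9 + 6*4))² = (-126 + (-9 + 24))² = (-126 + 15)² = (-111)² = 12321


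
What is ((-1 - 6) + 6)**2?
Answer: 1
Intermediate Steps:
((-1 - 6) + 6)**2 = (-7 + 6)**2 = (-1)**2 = 1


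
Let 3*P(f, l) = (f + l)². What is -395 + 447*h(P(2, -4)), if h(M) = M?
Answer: 201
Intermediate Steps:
P(f, l) = (f + l)²/3
-395 + 447*h(P(2, -4)) = -395 + 447*((2 - 4)²/3) = -395 + 447*((⅓)*(-2)²) = -395 + 447*((⅓)*4) = -395 + 447*(4/3) = -395 + 596 = 201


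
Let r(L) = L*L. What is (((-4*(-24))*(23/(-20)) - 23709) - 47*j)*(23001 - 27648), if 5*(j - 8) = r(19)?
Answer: 641025768/5 ≈ 1.2821e+8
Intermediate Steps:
r(L) = L²
j = 401/5 (j = 8 + (⅕)*19² = 8 + (⅕)*361 = 8 + 361/5 = 401/5 ≈ 80.200)
(((-4*(-24))*(23/(-20)) - 23709) - 47*j)*(23001 - 27648) = (((-4*(-24))*(23/(-20)) - 23709) - 47*401/5)*(23001 - 27648) = ((96*(23*(-1/20)) - 23709) - 18847/5)*(-4647) = ((96*(-23/20) - 23709) - 18847/5)*(-4647) = ((-552/5 - 23709) - 18847/5)*(-4647) = (-119097/5 - 18847/5)*(-4647) = -137944/5*(-4647) = 641025768/5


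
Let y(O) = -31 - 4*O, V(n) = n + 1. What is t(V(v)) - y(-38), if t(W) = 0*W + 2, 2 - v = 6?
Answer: -119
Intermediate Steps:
v = -4 (v = 2 - 1*6 = 2 - 6 = -4)
V(n) = 1 + n
t(W) = 2 (t(W) = 0 + 2 = 2)
t(V(v)) - y(-38) = 2 - (-31 - 4*(-38)) = 2 - (-31 + 152) = 2 - 1*121 = 2 - 121 = -119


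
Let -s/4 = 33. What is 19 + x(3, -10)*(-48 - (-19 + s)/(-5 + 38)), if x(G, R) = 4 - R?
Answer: -19435/33 ≈ -588.94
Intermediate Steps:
s = -132 (s = -4*33 = -132)
19 + x(3, -10)*(-48 - (-19 + s)/(-5 + 38)) = 19 + (4 - 1*(-10))*(-48 - (-19 - 132)/(-5 + 38)) = 19 + (4 + 10)*(-48 - (-151)/33) = 19 + 14*(-48 - (-151)/33) = 19 + 14*(-48 - 1*(-151/33)) = 19 + 14*(-48 + 151/33) = 19 + 14*(-1433/33) = 19 - 20062/33 = -19435/33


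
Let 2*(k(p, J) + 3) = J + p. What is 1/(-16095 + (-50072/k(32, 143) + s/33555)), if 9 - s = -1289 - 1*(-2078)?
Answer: -378053/6308793951 ≈ -5.9925e-5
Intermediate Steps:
k(p, J) = -3 + J/2 + p/2 (k(p, J) = -3 + (J + p)/2 = -3 + (J/2 + p/2) = -3 + J/2 + p/2)
s = -780 (s = 9 - (-1289 - 1*(-2078)) = 9 - (-1289 + 2078) = 9 - 1*789 = 9 - 789 = -780)
1/(-16095 + (-50072/k(32, 143) + s/33555)) = 1/(-16095 + (-50072/(-3 + (½)*143 + (½)*32) - 780/33555)) = 1/(-16095 + (-50072/(-3 + 143/2 + 16) - 780*1/33555)) = 1/(-16095 + (-50072/169/2 - 52/2237)) = 1/(-16095 + (-50072*2/169 - 52/2237)) = 1/(-16095 + (-100144/169 - 52/2237)) = 1/(-16095 - 224030916/378053) = 1/(-6308793951/378053) = -378053/6308793951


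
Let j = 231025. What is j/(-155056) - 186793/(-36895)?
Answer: 20439708033/5720791120 ≈ 3.5729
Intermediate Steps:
j/(-155056) - 186793/(-36895) = 231025/(-155056) - 186793/(-36895) = 231025*(-1/155056) - 186793*(-1/36895) = -231025/155056 + 186793/36895 = 20439708033/5720791120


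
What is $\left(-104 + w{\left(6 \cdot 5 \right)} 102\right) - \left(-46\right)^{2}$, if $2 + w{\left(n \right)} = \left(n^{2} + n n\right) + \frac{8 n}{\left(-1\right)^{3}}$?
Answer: $156696$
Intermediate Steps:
$w{\left(n \right)} = -2 - 8 n + 2 n^{2}$ ($w{\left(n \right)} = -2 + \left(\left(n^{2} + n n\right) + \frac{8 n}{\left(-1\right)^{3}}\right) = -2 + \left(\left(n^{2} + n^{2}\right) + \frac{8 n}{-1}\right) = -2 + \left(2 n^{2} + 8 n \left(-1\right)\right) = -2 + \left(2 n^{2} - 8 n\right) = -2 + \left(- 8 n + 2 n^{2}\right) = -2 - 8 n + 2 n^{2}$)
$\left(-104 + w{\left(6 \cdot 5 \right)} 102\right) - \left(-46\right)^{2} = \left(-104 + \left(-2 - 8 \cdot 6 \cdot 5 + 2 \left(6 \cdot 5\right)^{2}\right) 102\right) - \left(-46\right)^{2} = \left(-104 + \left(-2 - 240 + 2 \cdot 30^{2}\right) 102\right) - 2116 = \left(-104 + \left(-2 - 240 + 2 \cdot 900\right) 102\right) - 2116 = \left(-104 + \left(-2 - 240 + 1800\right) 102\right) - 2116 = \left(-104 + 1558 \cdot 102\right) - 2116 = \left(-104 + 158916\right) - 2116 = 158812 - 2116 = 156696$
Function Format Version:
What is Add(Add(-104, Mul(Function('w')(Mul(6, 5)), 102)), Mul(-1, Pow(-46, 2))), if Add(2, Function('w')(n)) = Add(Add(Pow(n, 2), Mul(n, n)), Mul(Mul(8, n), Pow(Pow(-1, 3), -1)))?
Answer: 156696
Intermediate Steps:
Function('w')(n) = Add(-2, Mul(-8, n), Mul(2, Pow(n, 2))) (Function('w')(n) = Add(-2, Add(Add(Pow(n, 2), Mul(n, n)), Mul(Mul(8, n), Pow(Pow(-1, 3), -1)))) = Add(-2, Add(Add(Pow(n, 2), Pow(n, 2)), Mul(Mul(8, n), Pow(-1, -1)))) = Add(-2, Add(Mul(2, Pow(n, 2)), Mul(Mul(8, n), -1))) = Add(-2, Add(Mul(2, Pow(n, 2)), Mul(-8, n))) = Add(-2, Add(Mul(-8, n), Mul(2, Pow(n, 2)))) = Add(-2, Mul(-8, n), Mul(2, Pow(n, 2))))
Add(Add(-104, Mul(Function('w')(Mul(6, 5)), 102)), Mul(-1, Pow(-46, 2))) = Add(Add(-104, Mul(Add(-2, Mul(-8, Mul(6, 5)), Mul(2, Pow(Mul(6, 5), 2))), 102)), Mul(-1, Pow(-46, 2))) = Add(Add(-104, Mul(Add(-2, Mul(-8, 30), Mul(2, Pow(30, 2))), 102)), Mul(-1, 2116)) = Add(Add(-104, Mul(Add(-2, -240, Mul(2, 900)), 102)), -2116) = Add(Add(-104, Mul(Add(-2, -240, 1800), 102)), -2116) = Add(Add(-104, Mul(1558, 102)), -2116) = Add(Add(-104, 158916), -2116) = Add(158812, -2116) = 156696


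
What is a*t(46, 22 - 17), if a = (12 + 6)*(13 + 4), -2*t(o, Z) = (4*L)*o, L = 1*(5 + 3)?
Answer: -225216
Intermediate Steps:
L = 8 (L = 1*8 = 8)
t(o, Z) = -16*o (t(o, Z) = -4*8*o/2 = -16*o)
a = 306 (a = 18*17 = 306)
a*t(46, 22 - 17) = 306*(-16*46) = 306*(-736) = -225216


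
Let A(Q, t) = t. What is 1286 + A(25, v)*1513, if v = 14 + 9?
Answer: 36085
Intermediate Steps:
v = 23
1286 + A(25, v)*1513 = 1286 + 23*1513 = 1286 + 34799 = 36085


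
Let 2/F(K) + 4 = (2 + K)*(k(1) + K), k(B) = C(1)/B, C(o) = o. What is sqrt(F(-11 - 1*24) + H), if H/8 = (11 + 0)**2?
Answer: sqrt(302482167)/559 ≈ 31.113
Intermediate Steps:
k(B) = 1/B
H = 968 (H = 8*(11 + 0)**2 = 8*11**2 = 8*121 = 968)
F(K) = 2/(-4 + (1 + K)*(2 + K)) (F(K) = 2/(-4 + (2 + K)*(1/1 + K)) = 2/(-4 + (2 + K)*(1 + K)) = 2/(-4 + (1 + K)*(2 + K)))
sqrt(F(-11 - 1*24) + H) = sqrt(2/(-2 + (-11 - 1*24)**2 + 3*(-11 - 1*24)) + 968) = sqrt(2/(-2 + (-11 - 24)**2 + 3*(-11 - 24)) + 968) = sqrt(2/(-2 + (-35)**2 + 3*(-35)) + 968) = sqrt(2/(-2 + 1225 - 105) + 968) = sqrt(2/1118 + 968) = sqrt(2*(1/1118) + 968) = sqrt(1/559 + 968) = sqrt(541113/559) = sqrt(302482167)/559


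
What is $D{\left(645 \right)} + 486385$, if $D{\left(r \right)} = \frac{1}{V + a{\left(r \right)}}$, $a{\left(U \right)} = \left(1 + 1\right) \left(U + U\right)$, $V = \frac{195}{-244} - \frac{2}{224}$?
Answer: $\frac{8570609060847}{17621039} \approx 4.8639 \cdot 10^{5}$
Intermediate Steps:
$V = - \frac{5521}{6832}$ ($V = 195 \left(- \frac{1}{244}\right) - \frac{1}{112} = - \frac{195}{244} - \frac{1}{112} = - \frac{5521}{6832} \approx -0.80811$)
$a{\left(U \right)} = 4 U$ ($a{\left(U \right)} = 2 \cdot 2 U = 4 U$)
$D{\left(r \right)} = \frac{1}{- \frac{5521}{6832} + 4 r}$
$D{\left(645 \right)} + 486385 = \frac{6832}{-5521 + 27328 \cdot 645} + 486385 = \frac{6832}{-5521 + 17626560} + 486385 = \frac{6832}{17621039} + 486385 = \frac{8570609060847}{17621039}$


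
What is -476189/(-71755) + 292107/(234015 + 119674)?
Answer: 189382949006/25378954195 ≈ 7.4622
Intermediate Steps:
-476189/(-71755) + 292107/(234015 + 119674) = -476189*(-1/71755) + 292107/353689 = 476189/71755 + 292107*(1/353689) = 476189/71755 + 292107/353689 = 189382949006/25378954195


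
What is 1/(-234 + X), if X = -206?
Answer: -1/440 ≈ -0.0022727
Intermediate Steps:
1/(-234 + X) = 1/(-234 - 206) = 1/(-440) = -1/440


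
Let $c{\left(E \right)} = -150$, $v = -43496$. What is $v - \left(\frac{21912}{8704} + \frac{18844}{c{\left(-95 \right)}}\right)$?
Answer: $- \frac{3539227889}{81600} \approx -43373.0$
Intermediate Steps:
$v - \left(\frac{21912}{8704} + \frac{18844}{c{\left(-95 \right)}}\right) = -43496 - \left(\frac{21912}{8704} + \frac{18844}{-150}\right) = -43496 - \left(21912 \cdot \frac{1}{8704} + 18844 \left(- \frac{1}{150}\right)\right) = -43496 - \left(\frac{2739}{1088} - \frac{9422}{75}\right) = -43496 - - \frac{10045711}{81600} = -43496 + \frac{10045711}{81600} = - \frac{3539227889}{81600}$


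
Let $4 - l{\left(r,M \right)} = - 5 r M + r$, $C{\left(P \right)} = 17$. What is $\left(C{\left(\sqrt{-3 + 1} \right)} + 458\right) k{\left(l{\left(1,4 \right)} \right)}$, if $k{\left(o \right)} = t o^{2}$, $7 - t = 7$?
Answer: $0$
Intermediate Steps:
$t = 0$ ($t = 7 - 7 = 0$)
$l{\left(r,M \right)} = 4 - r + 5 M r$ ($l{\left(r,M \right)} = 4 - \left(- 5 r M + r\right) = 4 - \left(- 5 M r + r\right) = 4 - \left(r - 5 M r\right) = 4 + \left(- r + 5 M r\right) = 4 - r + 5 M r$)
$k{\left(o \right)} = 0$ ($k{\left(o \right)} = 0 o^{2} = 0$)
$\left(C{\left(\sqrt{-3 + 1} \right)} + 458\right) k{\left(l{\left(1,4 \right)} \right)} = \left(17 + 458\right) 0 = 475 \cdot 0 = 0$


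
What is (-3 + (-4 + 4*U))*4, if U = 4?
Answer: 36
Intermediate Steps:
(-3 + (-4 + 4*U))*4 = (-3 + (-4 + 4*4))*4 = (-3 + (-4 + 16))*4 = (-3 + 12)*4 = 9*4 = 36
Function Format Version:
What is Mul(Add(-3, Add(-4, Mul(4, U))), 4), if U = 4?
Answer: 36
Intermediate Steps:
Mul(Add(-3, Add(-4, Mul(4, U))), 4) = Mul(Add(-3, Add(-4, Mul(4, 4))), 4) = Mul(Add(-3, Add(-4, 16)), 4) = Mul(Add(-3, 12), 4) = Mul(9, 4) = 36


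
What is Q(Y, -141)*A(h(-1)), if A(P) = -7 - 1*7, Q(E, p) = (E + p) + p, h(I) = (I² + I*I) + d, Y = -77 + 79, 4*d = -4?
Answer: 3920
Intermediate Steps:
d = -1 (d = (¼)*(-4) = -1)
Y = 2
h(I) = -1 + 2*I² (h(I) = (I² + I*I) - 1 = (I² + I²) - 1 = 2*I² - 1 = -1 + 2*I²)
Q(E, p) = E + 2*p
A(P) = -14 (A(P) = -7 - 7 = -14)
Q(Y, -141)*A(h(-1)) = (2 + 2*(-141))*(-14) = (2 - 282)*(-14) = -280*(-14) = 3920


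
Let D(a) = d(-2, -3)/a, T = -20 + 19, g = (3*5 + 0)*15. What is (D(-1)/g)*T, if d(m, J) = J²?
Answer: 1/25 ≈ 0.040000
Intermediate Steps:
g = 225 (g = (15 + 0)*15 = 15*15 = 225)
T = -1
D(a) = 9/a (D(a) = (-3)²/a = 9/a)
(D(-1)/g)*T = ((9/(-1))/225)*(-1) = ((9*(-1))/225)*(-1) = ((1/225)*(-9))*(-1) = -1/25*(-1) = 1/25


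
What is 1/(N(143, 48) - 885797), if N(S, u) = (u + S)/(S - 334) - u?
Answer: -1/885846 ≈ -1.1289e-6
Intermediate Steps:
N(S, u) = -u + (S + u)/(-334 + S) (N(S, u) = (S + u)/(-334 + S) - u = -u + (S + u)/(-334 + S))
1/(N(143, 48) - 885797) = 1/((143 + 335*48 - 1*143*48)/(-334 + 143) - 885797) = 1/((143 + 16080 - 6864)/(-191) - 885797) = 1/(-1/191*9359 - 885797) = 1/(-49 - 885797) = 1/(-885846) = -1/885846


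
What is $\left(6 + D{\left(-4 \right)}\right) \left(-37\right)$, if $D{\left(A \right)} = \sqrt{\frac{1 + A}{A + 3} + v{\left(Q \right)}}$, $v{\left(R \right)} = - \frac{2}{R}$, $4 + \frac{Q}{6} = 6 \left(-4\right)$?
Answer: $-222 - \frac{37 \sqrt{5313}}{42} \approx -286.21$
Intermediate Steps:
$Q = -168$ ($Q = -24 + 6 \cdot 6 \left(-4\right) = -24 + 6 \left(-24\right) = -24 - 144 = -168$)
$D{\left(A \right)} = \sqrt{\frac{1}{84} + \frac{1 + A}{3 + A}}$ ($D{\left(A \right)} = \sqrt{\frac{1 + A}{A + 3} - \frac{2}{-168}} = \sqrt{\frac{1 + A}{3 + A} - - \frac{1}{84}} = \sqrt{\frac{1 + A}{3 + A} + \frac{1}{84}} = \sqrt{\frac{1}{84} + \frac{1 + A}{3 + A}}$)
$\left(6 + D{\left(-4 \right)}\right) \left(-37\right) = \left(6 + \frac{\sqrt{21} \sqrt{\frac{87 + 85 \left(-4\right)}{3 - 4}}}{42}\right) \left(-37\right) = \left(6 + \frac{\sqrt{21} \sqrt{\frac{87 - 340}{-1}}}{42}\right) \left(-37\right) = \left(6 + \frac{\sqrt{21} \sqrt{\left(-1\right) \left(-253\right)}}{42}\right) \left(-37\right) = \left(6 + \frac{\sqrt{21} \sqrt{253}}{42}\right) \left(-37\right) = \left(6 + \frac{\sqrt{5313}}{42}\right) \left(-37\right) = -222 - \frac{37 \sqrt{5313}}{42}$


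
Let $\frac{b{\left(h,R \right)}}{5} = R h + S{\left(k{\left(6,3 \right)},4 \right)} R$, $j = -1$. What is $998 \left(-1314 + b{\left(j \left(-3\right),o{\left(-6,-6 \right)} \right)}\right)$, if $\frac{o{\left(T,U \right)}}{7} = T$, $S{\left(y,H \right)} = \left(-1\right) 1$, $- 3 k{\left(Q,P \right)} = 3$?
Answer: $-1730532$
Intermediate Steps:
$k{\left(Q,P \right)} = -1$ ($k{\left(Q,P \right)} = \left(- \frac{1}{3}\right) 3 = -1$)
$S{\left(y,H \right)} = -1$
$o{\left(T,U \right)} = 7 T$
$b{\left(h,R \right)} = - 5 R + 5 R h$ ($b{\left(h,R \right)} = 5 \left(R h - R\right) = 5 \left(- R + R h\right) = - 5 R + 5 R h$)
$998 \left(-1314 + b{\left(j \left(-3\right),o{\left(-6,-6 \right)} \right)}\right) = 998 \left(-1314 + 5 \cdot 7 \left(-6\right) \left(-1 - -3\right)\right) = 998 \left(-1314 + 5 \left(-42\right) \left(-1 + 3\right)\right) = 998 \left(-1314 + 5 \left(-42\right) 2\right) = 998 \left(-1314 - 420\right) = 998 \left(-1734\right) = -1730532$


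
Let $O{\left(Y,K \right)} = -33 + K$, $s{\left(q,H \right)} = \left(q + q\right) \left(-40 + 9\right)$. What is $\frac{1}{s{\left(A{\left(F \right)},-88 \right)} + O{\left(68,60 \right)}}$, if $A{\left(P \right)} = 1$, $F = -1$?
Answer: $- \frac{1}{35} \approx -0.028571$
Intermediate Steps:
$s{\left(q,H \right)} = - 62 q$ ($s{\left(q,H \right)} = 2 q \left(-31\right) = - 62 q$)
$\frac{1}{s{\left(A{\left(F \right)},-88 \right)} + O{\left(68,60 \right)}} = \frac{1}{\left(-62\right) 1 + \left(-33 + 60\right)} = \frac{1}{-62 + 27} = \frac{1}{-35} = - \frac{1}{35}$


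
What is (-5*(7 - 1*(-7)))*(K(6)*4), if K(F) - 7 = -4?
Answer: -840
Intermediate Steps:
K(F) = 3 (K(F) = 7 - 4 = 3)
(-5*(7 - 1*(-7)))*(K(6)*4) = (-5*(7 - 1*(-7)))*(3*4) = -5*(7 + 7)*12 = -5*14*12 = -70*12 = -840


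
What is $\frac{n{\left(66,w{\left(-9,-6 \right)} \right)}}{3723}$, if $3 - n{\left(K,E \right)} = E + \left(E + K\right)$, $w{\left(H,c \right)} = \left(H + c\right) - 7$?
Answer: $- \frac{19}{3723} \approx -0.0051034$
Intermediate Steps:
$w{\left(H,c \right)} = -7 + H + c$
$n{\left(K,E \right)} = 3 - K - 2 E$ ($n{\left(K,E \right)} = 3 - \left(E + \left(E + K\right)\right) = 3 - \left(K + 2 E\right) = 3 - K - 2 E$)
$\frac{n{\left(66,w{\left(-9,-6 \right)} \right)}}{3723} = \frac{3 - 66 - 2 \left(-7 - 9 - 6\right)}{3723} = \left(3 - 66 - -44\right) \frac{1}{3723} = \left(3 - 66 + 44\right) \frac{1}{3723} = \left(-19\right) \frac{1}{3723} = - \frac{19}{3723}$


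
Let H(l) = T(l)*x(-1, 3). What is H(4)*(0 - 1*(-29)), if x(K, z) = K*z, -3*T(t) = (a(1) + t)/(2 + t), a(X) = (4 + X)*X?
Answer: 87/2 ≈ 43.500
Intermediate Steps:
a(X) = X*(4 + X)
T(t) = -(5 + t)/(3*(2 + t)) (T(t) = -(1*(4 + 1) + t)/(3*(2 + t)) = -(1*5 + t)/(3*(2 + t)) = -(5 + t)/(3*(2 + t)))
H(l) = -(-5 - l)/(2 + l) (H(l) = ((-5 - l)/(3*(2 + l)))*(-1*3) = ((-5 - l)/(3*(2 + l)))*(-3) = -(-5 - l)/(2 + l))
H(4)*(0 - 1*(-29)) = ((5 + 4)/(2 + 4))*(0 - 1*(-29)) = (9/6)*(0 + 29) = ((⅙)*9)*29 = (3/2)*29 = 87/2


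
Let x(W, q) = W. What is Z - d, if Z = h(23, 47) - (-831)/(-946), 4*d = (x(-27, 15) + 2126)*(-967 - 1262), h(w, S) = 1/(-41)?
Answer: 90733396669/77572 ≈ 1.1697e+6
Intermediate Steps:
h(w, S) = -1/41
d = -4678671/4 (d = ((-27 + 2126)*(-967 - 1262))/4 = (2099*(-2229))/4 = (¼)*(-4678671) = -4678671/4 ≈ -1.1697e+6)
Z = -35017/38786 (Z = -1/41 - (-831)/(-946) = -1/41 - (-831)*(-1)/946 = -1/41 - 1*831/946 = -1/41 - 831/946 = -35017/38786 ≈ -0.90283)
Z - d = -35017/38786 - 1*(-4678671/4) = -35017/38786 + 4678671/4 = 90733396669/77572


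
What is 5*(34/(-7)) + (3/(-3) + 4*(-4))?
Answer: -289/7 ≈ -41.286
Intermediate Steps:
5*(34/(-7)) + (3/(-3) + 4*(-4)) = 5*(34*(-⅐)) + (3*(-⅓) - 16) = 5*(-34/7) + (-1 - 16) = -170/7 - 17 = -289/7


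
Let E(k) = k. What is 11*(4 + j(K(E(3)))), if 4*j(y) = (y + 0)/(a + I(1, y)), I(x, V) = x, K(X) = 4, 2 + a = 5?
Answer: 187/4 ≈ 46.750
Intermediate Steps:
a = 3 (a = -2 + 5 = 3)
j(y) = y/16 (j(y) = ((y + 0)/(3 + 1))/4 = (y/4)/4 = y/16)
11*(4 + j(K(E(3)))) = 11*(4 + (1/16)*4) = 11*(4 + ¼) = 11*(17/4) = 187/4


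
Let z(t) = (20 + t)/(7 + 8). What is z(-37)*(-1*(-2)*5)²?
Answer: -340/3 ≈ -113.33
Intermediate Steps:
z(t) = 4/3 + t/15 (z(t) = (20 + t)/15 = (20 + t)*(1/15) = 4/3 + t/15)
z(-37)*(-1*(-2)*5)² = (4/3 + (1/15)*(-37))*(-1*(-2)*5)² = (4/3 - 37/15)*(2*5)² = -17/15*10² = -17/15*100 = -340/3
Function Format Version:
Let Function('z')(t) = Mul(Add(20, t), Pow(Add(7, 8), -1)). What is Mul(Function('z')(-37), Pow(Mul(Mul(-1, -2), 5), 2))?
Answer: Rational(-340, 3) ≈ -113.33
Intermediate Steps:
Function('z')(t) = Add(Rational(4, 3), Mul(Rational(1, 15), t)) (Function('z')(t) = Mul(Add(20, t), Pow(15, -1)) = Mul(Add(20, t), Rational(1, 15)) = Add(Rational(4, 3), Mul(Rational(1, 15), t)))
Mul(Function('z')(-37), Pow(Mul(Mul(-1, -2), 5), 2)) = Mul(Add(Rational(4, 3), Mul(Rational(1, 15), -37)), Pow(Mul(Mul(-1, -2), 5), 2)) = Mul(Add(Rational(4, 3), Rational(-37, 15)), Pow(Mul(2, 5), 2)) = Mul(Rational(-17, 15), Pow(10, 2)) = Mul(Rational(-17, 15), 100) = Rational(-340, 3)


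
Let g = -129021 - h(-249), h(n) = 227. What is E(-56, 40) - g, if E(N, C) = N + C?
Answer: 129232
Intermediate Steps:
E(N, C) = C + N
g = -129248 (g = -129021 - 1*227 = -129021 - 227 = -129248)
E(-56, 40) - g = (40 - 56) - 1*(-129248) = -16 + 129248 = 129232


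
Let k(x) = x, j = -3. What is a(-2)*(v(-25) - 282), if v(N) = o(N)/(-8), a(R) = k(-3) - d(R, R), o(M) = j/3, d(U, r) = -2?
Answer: 2255/8 ≈ 281.88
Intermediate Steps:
o(M) = -1 (o(M) = -3/3 = -3*⅓ = -1)
a(R) = -1 (a(R) = -3 - 1*(-2) = -3 + 2 = -1)
v(N) = ⅛ (v(N) = -1/(-8) = -1*(-⅛) = ⅛)
a(-2)*(v(-25) - 282) = -(⅛ - 282) = -1*(-2255/8) = 2255/8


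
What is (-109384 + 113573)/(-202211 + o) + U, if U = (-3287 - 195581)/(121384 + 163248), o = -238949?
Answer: -11115616291/15696031640 ≈ -0.70818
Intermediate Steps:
U = -49717/71158 (U = -198868/284632 = -198868*1/284632 = -49717/71158 ≈ -0.69868)
(-109384 + 113573)/(-202211 + o) + U = (-109384 + 113573)/(-202211 - 238949) - 49717/71158 = 4189/(-441160) - 49717/71158 = 4189*(-1/441160) - 49717/71158 = -4189/441160 - 49717/71158 = -11115616291/15696031640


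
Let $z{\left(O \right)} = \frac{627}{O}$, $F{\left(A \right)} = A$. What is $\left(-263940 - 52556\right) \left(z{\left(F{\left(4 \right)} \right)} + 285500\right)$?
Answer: $-90409218748$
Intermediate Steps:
$\left(-263940 - 52556\right) \left(z{\left(F{\left(4 \right)} \right)} + 285500\right) = \left(-263940 - 52556\right) \left(\frac{627}{4} + 285500\right) = - 316496 \left(627 \cdot \frac{1}{4} + 285500\right) = - 316496 \left(\frac{627}{4} + 285500\right) = \left(-316496\right) \frac{1142627}{4} = -90409218748$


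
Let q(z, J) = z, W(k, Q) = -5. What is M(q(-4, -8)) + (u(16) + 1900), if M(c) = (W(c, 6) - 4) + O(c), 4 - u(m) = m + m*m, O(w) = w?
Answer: 1619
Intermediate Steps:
u(m) = 4 - m - m² (u(m) = 4 - (m + m*m) = 4 - (m + m²) = 4 + (-m - m²) = 4 - m - m²)
M(c) = -9 + c (M(c) = (-5 - 4) + c = -9 + c)
M(q(-4, -8)) + (u(16) + 1900) = (-9 - 4) + ((4 - 1*16 - 1*16²) + 1900) = -13 + ((4 - 16 - 1*256) + 1900) = -13 + ((4 - 16 - 256) + 1900) = -13 + (-268 + 1900) = -13 + 1632 = 1619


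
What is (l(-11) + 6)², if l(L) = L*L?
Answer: 16129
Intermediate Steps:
l(L) = L²
(l(-11) + 6)² = ((-11)² + 6)² = (121 + 6)² = 127² = 16129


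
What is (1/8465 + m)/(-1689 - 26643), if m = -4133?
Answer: 971829/6661955 ≈ 0.14588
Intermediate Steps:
(1/8465 + m)/(-1689 - 26643) = (1/8465 - 4133)/(-1689 - 26643) = (1/8465 - 4133)/(-28332) = -34985844/8465*(-1/28332) = 971829/6661955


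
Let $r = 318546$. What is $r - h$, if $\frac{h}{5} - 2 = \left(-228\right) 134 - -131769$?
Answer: $-187549$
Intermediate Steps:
$h = 506095$ ($h = 10 + 5 \left(\left(-228\right) 134 - -131769\right) = 10 + 5 \left(-30552 + 131769\right) = 10 + 5 \cdot 101217 = 10 + 506085 = 506095$)
$r - h = 318546 - 506095 = -187549$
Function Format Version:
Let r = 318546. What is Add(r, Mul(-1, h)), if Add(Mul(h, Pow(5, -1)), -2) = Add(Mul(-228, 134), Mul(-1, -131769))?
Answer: -187549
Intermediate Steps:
h = 506095 (h = Add(10, Mul(5, Add(Mul(-228, 134), Mul(-1, -131769)))) = Add(10, Mul(5, Add(-30552, 131769))) = Add(10, Mul(5, 101217)) = Add(10, 506085) = 506095)
Add(r, Mul(-1, h)) = Add(318546, Mul(-1, 506095)) = Add(318546, -506095) = -187549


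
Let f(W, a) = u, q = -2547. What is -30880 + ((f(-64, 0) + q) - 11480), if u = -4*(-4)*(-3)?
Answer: -44955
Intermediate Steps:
u = -48 (u = 16*(-3) = -48)
f(W, a) = -48
-30880 + ((f(-64, 0) + q) - 11480) = -30880 + ((-48 - 2547) - 11480) = -30880 + (-2595 - 11480) = -30880 - 14075 = -44955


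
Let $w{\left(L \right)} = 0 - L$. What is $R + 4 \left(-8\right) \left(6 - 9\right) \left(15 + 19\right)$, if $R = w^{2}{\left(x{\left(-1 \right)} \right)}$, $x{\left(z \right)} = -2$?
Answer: $3268$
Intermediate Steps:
$w{\left(L \right)} = - L$
$R = 4$ ($R = \left(\left(-1\right) \left(-2\right)\right)^{2} = 2^{2} = 4$)
$R + 4 \left(-8\right) \left(6 - 9\right) \left(15 + 19\right) = 4 + 4 \left(-8\right) \left(6 - 9\right) \left(15 + 19\right) = 4 - 32 \left(\left(-3\right) 34\right) = 4 - -3264 = 4 + 3264 = 3268$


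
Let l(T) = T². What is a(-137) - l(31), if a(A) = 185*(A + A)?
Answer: -51651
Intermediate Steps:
a(A) = 370*A (a(A) = 185*(2*A) = 370*A)
a(-137) - l(31) = 370*(-137) - 1*31² = -50690 - 1*961 = -50690 - 961 = -51651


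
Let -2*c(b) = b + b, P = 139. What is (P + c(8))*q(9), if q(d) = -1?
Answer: -131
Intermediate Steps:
c(b) = -b (c(b) = -(b + b)/2 = -b)
(P + c(8))*q(9) = (139 - 1*8)*(-1) = (139 - 8)*(-1) = 131*(-1) = -131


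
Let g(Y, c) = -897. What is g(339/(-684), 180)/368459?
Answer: -69/28343 ≈ -0.0024345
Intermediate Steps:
g(339/(-684), 180)/368459 = -897/368459 = -897*1/368459 = -69/28343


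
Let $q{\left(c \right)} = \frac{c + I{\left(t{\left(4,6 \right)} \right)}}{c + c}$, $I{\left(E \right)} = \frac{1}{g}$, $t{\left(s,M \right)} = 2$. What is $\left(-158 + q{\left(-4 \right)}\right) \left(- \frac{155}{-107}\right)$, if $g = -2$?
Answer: $- \frac{390445}{1712} \approx -228.06$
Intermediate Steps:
$I{\left(E \right)} = - \frac{1}{2}$ ($I{\left(E \right)} = \frac{1}{-2} = - \frac{1}{2}$)
$q{\left(c \right)} = \frac{- \frac{1}{2} + c}{2 c}$ ($q{\left(c \right)} = \frac{c - \frac{1}{2}}{c + c} = \frac{- \frac{1}{2} + c}{2 c}$)
$\left(-158 + q{\left(-4 \right)}\right) \left(- \frac{155}{-107}\right) = \left(-158 + \frac{-1 + 2 \left(-4\right)}{4 \left(-4\right)}\right) \left(- \frac{155}{-107}\right) = \left(-158 + \frac{1}{4} \left(- \frac{1}{4}\right) \left(-1 - 8\right)\right) \left(\left(-155\right) \left(- \frac{1}{107}\right)\right) = \left(-158 + \frac{1}{4} \left(- \frac{1}{4}\right) \left(-9\right)\right) \frac{155}{107} = \left(-158 + \frac{9}{16}\right) \frac{155}{107} = \left(- \frac{2519}{16}\right) \frac{155}{107} = - \frac{390445}{1712}$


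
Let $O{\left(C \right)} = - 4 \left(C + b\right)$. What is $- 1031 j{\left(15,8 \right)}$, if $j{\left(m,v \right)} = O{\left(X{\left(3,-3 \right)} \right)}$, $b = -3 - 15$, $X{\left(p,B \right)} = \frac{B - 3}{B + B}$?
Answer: $-70108$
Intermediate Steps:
$X{\left(p,B \right)} = \frac{-3 + B}{2 B}$
$b = -18$ ($b = -3 - 15 = -18$)
$O{\left(C \right)} = 72 - 4 C$ ($O{\left(C \right)} = - 4 \left(C - 18\right) = - 4 \left(-18 + C\right) = 72 - 4 C$)
$j{\left(m,v \right)} = 68$ ($j{\left(m,v \right)} = 72 - 4 \frac{-3 - 3}{2 \left(-3\right)} = 72 - 4 \cdot \frac{1}{2} \left(- \frac{1}{3}\right) \left(-6\right) = 72 - 4 = 68$)
$- 1031 j{\left(15,8 \right)} = \left(-1031\right) 68 = -70108$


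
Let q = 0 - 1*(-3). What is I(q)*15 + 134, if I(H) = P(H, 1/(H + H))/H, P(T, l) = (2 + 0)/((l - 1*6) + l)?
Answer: 2248/17 ≈ 132.24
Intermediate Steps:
P(T, l) = 2/(-6 + 2*l) (P(T, l) = 2/((l - 6) + l) = 2/((-6 + l) + l) = 2/(-6 + 2*l))
q = 3 (q = 0 + 3 = 3)
I(H) = 1/(H*(-3 + 1/(2*H))) (I(H) = 1/((-3 + 1/(H + H))*H) = 1/((-3 + 1/(2*H))*H) = 1/(H*(-3 + 1/(2*H))))
I(q)*15 + 134 = -2/(-1 + 6*3)*15 + 134 = -2/(-1 + 18)*15 + 134 = -2/17*15 + 134 = -30/17 + 134 = 2248/17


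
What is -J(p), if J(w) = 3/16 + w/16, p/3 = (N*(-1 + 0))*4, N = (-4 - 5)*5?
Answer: -543/16 ≈ -33.938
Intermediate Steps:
N = -45 (N = -9*5 = -45)
p = 540 (p = 3*(-45*(-1 + 0)*4) = 3*(-45*(-1)*4) = 3*(45*4) = 3*180 = 540)
J(w) = 3/16 + w/16 (J(w) = 3*(1/16) + w*(1/16) = 3/16 + w/16)
-J(p) = -(3/16 + (1/16)*540) = -(3/16 + 135/4) = -1*543/16 = -543/16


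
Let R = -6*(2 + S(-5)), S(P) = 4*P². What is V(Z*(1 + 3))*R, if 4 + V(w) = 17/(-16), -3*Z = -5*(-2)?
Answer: 12393/4 ≈ 3098.3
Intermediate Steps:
Z = -10/3 (Z = -(-5)*(-2)/3 = -⅓*10 = -10/3 ≈ -3.3333)
R = -612 (R = -6*(2 + 4*(-5)²) = -6*(2 + 4*25) = -6*(2 + 100) = -6*102 = -612)
V(w) = -81/16 (V(w) = -4 + 17/(-16) = -4 + 17*(-1/16) = -4 - 17/16 = -81/16)
V(Z*(1 + 3))*R = -81/16*(-612) = 12393/4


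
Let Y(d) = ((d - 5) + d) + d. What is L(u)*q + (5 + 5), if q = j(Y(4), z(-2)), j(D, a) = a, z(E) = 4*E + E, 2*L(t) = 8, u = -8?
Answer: -30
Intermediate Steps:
L(t) = 4 (L(t) = (½)*8 = 4)
z(E) = 5*E
Y(d) = -5 + 3*d (Y(d) = ((-5 + d) + d) + d = (-5 + 2*d) + d = -5 + 3*d)
q = -10 (q = 5*(-2) = -10)
L(u)*q + (5 + 5) = 4*(-10) + (5 + 5) = -40 + 10 = -30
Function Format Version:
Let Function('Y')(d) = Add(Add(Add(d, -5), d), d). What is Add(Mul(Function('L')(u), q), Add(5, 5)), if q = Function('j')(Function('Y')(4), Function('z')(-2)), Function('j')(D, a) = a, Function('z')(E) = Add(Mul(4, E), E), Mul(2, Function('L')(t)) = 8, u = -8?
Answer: -30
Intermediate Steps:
Function('L')(t) = 4 (Function('L')(t) = Mul(Rational(1, 2), 8) = 4)
Function('z')(E) = Mul(5, E)
Function('Y')(d) = Add(-5, Mul(3, d)) (Function('Y')(d) = Add(Add(Add(-5, d), d), d) = Add(Add(-5, Mul(2, d)), d) = Add(-5, Mul(3, d)))
q = -10 (q = Mul(5, -2) = -10)
Add(Mul(Function('L')(u), q), Add(5, 5)) = Add(Mul(4, -10), Add(5, 5)) = Add(-40, 10) = -30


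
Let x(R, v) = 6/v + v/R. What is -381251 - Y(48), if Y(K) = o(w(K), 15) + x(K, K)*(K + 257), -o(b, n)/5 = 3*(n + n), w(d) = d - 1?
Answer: -3049153/8 ≈ -3.8114e+5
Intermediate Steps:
w(d) = -1 + d
o(b, n) = -30*n (o(b, n) = -15*(n + n) = -15*2*n = -30*n)
Y(K) = -450 + (1 + 6/K)*(257 + K) (Y(K) = -30*15 + (6/K + K/K)*(K + 257) = -450 + (6/K + 1)*(257 + K) = -450 + (1 + 6/K)*(257 + K))
-381251 - Y(48) = -381251 - (-187 + 48 + 1542/48) = -381251 - (-187 + 48 + 1542*(1/48)) = -381251 - (-187 + 48 + 257/8) = -381251 - 1*(-855/8) = -381251 + 855/8 = -3049153/8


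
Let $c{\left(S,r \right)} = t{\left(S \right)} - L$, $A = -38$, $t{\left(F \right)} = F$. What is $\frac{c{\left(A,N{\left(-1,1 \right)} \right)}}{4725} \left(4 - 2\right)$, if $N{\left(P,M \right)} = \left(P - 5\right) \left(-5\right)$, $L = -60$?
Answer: $\frac{44}{4725} \approx 0.0093122$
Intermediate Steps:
$N{\left(P,M \right)} = 25 - 5 P$ ($N{\left(P,M \right)} = \left(-5 + P\right) \left(-5\right) = 25 - 5 P$)
$c{\left(S,r \right)} = 60 + S$ ($c{\left(S,r \right)} = S - -60 = S + 60 = 60 + S$)
$\frac{c{\left(A,N{\left(-1,1 \right)} \right)}}{4725} \left(4 - 2\right) = \frac{60 - 38}{4725} \left(4 - 2\right) = 22 \cdot \frac{1}{4725} \cdot 2 = \frac{22}{4725} \cdot 2 = \frac{44}{4725}$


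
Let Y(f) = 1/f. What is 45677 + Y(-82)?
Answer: 3745513/82 ≈ 45677.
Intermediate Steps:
45677 + Y(-82) = 45677 + 1/(-82) = 45677 - 1/82 = 3745513/82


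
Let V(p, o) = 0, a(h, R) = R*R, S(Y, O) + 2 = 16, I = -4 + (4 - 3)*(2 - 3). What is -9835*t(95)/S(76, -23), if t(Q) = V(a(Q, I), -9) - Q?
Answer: 133475/2 ≈ 66738.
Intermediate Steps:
I = -5 (I = -4 + 1*(-1) = -4 - 1 = -5)
S(Y, O) = 14 (S(Y, O) = -2 + 16 = 14)
a(h, R) = R²
t(Q) = -Q (t(Q) = 0 - Q = -Q)
-9835*t(95)/S(76, -23) = -9835/(14/((-1*95))) = -9835/(14/(-95)) = -9835/(14*(-1/95)) = -9835/(-14/95) = -9835*(-95/14) = 133475/2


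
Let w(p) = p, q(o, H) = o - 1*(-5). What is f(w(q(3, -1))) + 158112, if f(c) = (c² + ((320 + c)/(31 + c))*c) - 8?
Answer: 6171176/39 ≈ 1.5824e+5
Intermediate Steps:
q(o, H) = 5 + o (q(o, H) = o + 5 = 5 + o)
f(c) = -8 + c² + c*(320 + c)/(31 + c) (f(c) = (c² + ((320 + c)/(31 + c))*c) - 8 = (c² + c*(320 + c)/(31 + c)) - 8 = -8 + c² + c*(320 + c)/(31 + c))
f(w(q(3, -1))) + 158112 = (-248 + (5 + 3)³ + 32*(5 + 3)² + 312*(5 + 3))/(31 + (5 + 3)) + 158112 = (-248 + 8³ + 32*8² + 312*8)/(31 + 8) + 158112 = (-248 + 512 + 32*64 + 2496)/39 + 158112 = (-248 + 512 + 2048 + 2496)/39 + 158112 = (1/39)*4808 + 158112 = 4808/39 + 158112 = 6171176/39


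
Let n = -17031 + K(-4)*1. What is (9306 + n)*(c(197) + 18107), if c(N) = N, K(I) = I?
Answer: -141471616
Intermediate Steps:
n = -17035 (n = -17031 - 4*1 = -17031 - 4 = -17035)
(9306 + n)*(c(197) + 18107) = (9306 - 17035)*(197 + 18107) = -7729*18304 = -141471616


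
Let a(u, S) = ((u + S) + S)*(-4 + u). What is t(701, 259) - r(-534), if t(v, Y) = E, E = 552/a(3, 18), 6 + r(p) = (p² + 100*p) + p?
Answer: -3005992/13 ≈ -2.3123e+5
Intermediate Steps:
a(u, S) = (-4 + u)*(u + 2*S) (a(u, S) = ((S + u) + S)*(-4 + u) = (u + 2*S)*(-4 + u) = (-4 + u)*(u + 2*S))
r(p) = -6 + p² + 101*p (r(p) = -6 + ((p² + 100*p) + p) = -6 + (p² + 101*p) = -6 + p² + 101*p)
E = -184/13 (E = 552/(3² - 8*18 - 4*3 + 2*18*3) = 552/(9 - 144 - 12 + 108) = 552/(-39) = 552*(-1/39) = -184/13 ≈ -14.154)
t(v, Y) = -184/13
t(701, 259) - r(-534) = -184/13 - (-6 + (-534)² + 101*(-534)) = -184/13 - (-6 + 285156 - 53934) = -184/13 - 1*231216 = -184/13 - 231216 = -3005992/13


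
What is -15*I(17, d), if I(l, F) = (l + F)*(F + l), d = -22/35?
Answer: -984987/245 ≈ -4020.4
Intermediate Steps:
d = -22/35 (d = -22*1/35 = -22/35 ≈ -0.62857)
I(l, F) = (F + l)² (I(l, F) = (F + l)*(F + l) = (F + l)²)
-15*I(17, d) = -15*(-22/35 + 17)² = -15*(573/35)² = -15*328329/1225 = -984987/245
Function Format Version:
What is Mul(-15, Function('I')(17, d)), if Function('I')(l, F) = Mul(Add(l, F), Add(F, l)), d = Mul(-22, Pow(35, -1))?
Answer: Rational(-984987, 245) ≈ -4020.4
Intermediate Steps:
d = Rational(-22, 35) (d = Mul(-22, Rational(1, 35)) = Rational(-22, 35) ≈ -0.62857)
Function('I')(l, F) = Pow(Add(F, l), 2) (Function('I')(l, F) = Mul(Add(F, l), Add(F, l)) = Pow(Add(F, l), 2))
Mul(-15, Function('I')(17, d)) = Mul(-15, Pow(Add(Rational(-22, 35), 17), 2)) = Mul(-15, Pow(Rational(573, 35), 2)) = Mul(-15, Rational(328329, 1225)) = Rational(-984987, 245)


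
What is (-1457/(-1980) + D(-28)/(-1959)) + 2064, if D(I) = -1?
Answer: 2669580241/1292940 ≈ 2064.7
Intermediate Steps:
(-1457/(-1980) + D(-28)/(-1959)) + 2064 = (-1457/(-1980) - 1/(-1959)) + 2064 = (-1457*(-1/1980) - 1*(-1/1959)) + 2064 = (1457/1980 + 1/1959) + 2064 = 952081/1292940 + 2064 = 2669580241/1292940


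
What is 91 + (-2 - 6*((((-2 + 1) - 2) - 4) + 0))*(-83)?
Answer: -3229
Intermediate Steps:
91 + (-2 - 6*((((-2 + 1) - 2) - 4) + 0))*(-83) = 91 + (-2 - 6*(((-1 - 2) - 4) + 0))*(-83) = 91 + (-2 - 6*((-3 - 4) + 0))*(-83) = 91 + (-2 - 6*(-7 + 0))*(-83) = 91 + (-2 - 6*(-7))*(-83) = 91 + (-2 + 42)*(-83) = 91 + 40*(-83) = 91 - 3320 = -3229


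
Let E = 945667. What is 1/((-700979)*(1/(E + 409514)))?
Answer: -1355181/700979 ≈ -1.9333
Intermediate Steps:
1/((-700979)*(1/(E + 409514))) = 1/((-700979)*(1/(945667 + 409514))) = -1/(700979*(1/1355181)) = -1/(700979*1/1355181) = -1/700979*1355181 = -1355181/700979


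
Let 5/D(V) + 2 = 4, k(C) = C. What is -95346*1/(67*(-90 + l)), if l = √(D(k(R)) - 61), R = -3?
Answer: 1906920/121471 + 31782*I*√26/121471 ≈ 15.699 + 1.3341*I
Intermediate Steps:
D(V) = 5/2 (D(V) = 5/(-2 + 4) = 5/2)
l = 3*I*√26/2 (l = √(5/2 - 61) = √(-117/2) = 3*I*√26/2 ≈ 7.6485*I)
-95346*1/(67*(-90 + l)) = -95346*1/(67*(-90 + 3*I*√26/2)) = -95346/(-6030 + 201*I*√26/2)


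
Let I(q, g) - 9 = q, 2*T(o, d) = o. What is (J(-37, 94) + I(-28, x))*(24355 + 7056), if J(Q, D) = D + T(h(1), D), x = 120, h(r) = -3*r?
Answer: 4617417/2 ≈ 2.3087e+6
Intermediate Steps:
T(o, d) = o/2
J(Q, D) = -3/2 + D (J(Q, D) = D + (-3*1)/2 = D + (1/2)*(-3) = D - 3/2 = -3/2 + D)
I(q, g) = 9 + q
(J(-37, 94) + I(-28, x))*(24355 + 7056) = ((-3/2 + 94) + (9 - 28))*(24355 + 7056) = (185/2 - 19)*31411 = (147/2)*31411 = 4617417/2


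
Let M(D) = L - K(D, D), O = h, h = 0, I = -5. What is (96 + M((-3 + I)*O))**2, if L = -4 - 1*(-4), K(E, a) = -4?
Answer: 10000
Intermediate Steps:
O = 0
L = 0 (L = -4 + 4 = 0)
M(D) = 4 (M(D) = 0 - 1*(-4) = 0 + 4 = 4)
(96 + M((-3 + I)*O))**2 = (96 + 4)**2 = 100**2 = 10000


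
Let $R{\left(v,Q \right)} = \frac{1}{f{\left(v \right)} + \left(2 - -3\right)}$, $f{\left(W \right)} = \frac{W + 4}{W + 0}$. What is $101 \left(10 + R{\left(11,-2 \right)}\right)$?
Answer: $\frac{71811}{70} \approx 1025.9$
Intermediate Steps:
$f{\left(W \right)} = \frac{4 + W}{W}$
$R{\left(v,Q \right)} = \frac{1}{5 + \frac{4 + v}{v}}$ ($R{\left(v,Q \right)} = \frac{1}{\frac{4 + v}{v} + \left(2 - -3\right)} = \frac{1}{\frac{4 + v}{v} + \left(2 + 3\right)} = \frac{1}{\frac{4 + v}{v} + 5} = \frac{1}{5 + \frac{4 + v}{v}}$)
$101 \left(10 + R{\left(11,-2 \right)}\right) = 101 \left(10 + \frac{1}{2} \cdot 11 \frac{1}{2 + 3 \cdot 11}\right) = 101 \left(10 + \frac{1}{2} \cdot 11 \frac{1}{2 + 33}\right) = 101 \left(10 + \frac{1}{2} \cdot 11 \cdot \frac{1}{35}\right) = 101 \left(10 + \frac{11}{70}\right) = 101 \cdot \frac{711}{70} = \frac{71811}{70}$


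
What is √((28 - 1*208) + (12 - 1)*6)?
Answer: I*√114 ≈ 10.677*I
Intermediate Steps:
√((28 - 1*208) + (12 - 1)*6) = √((28 - 208) + 11*6) = √(-180 + 66) = √(-114) = I*√114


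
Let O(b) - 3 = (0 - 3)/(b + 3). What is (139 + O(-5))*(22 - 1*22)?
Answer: 0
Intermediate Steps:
O(b) = 3 - 3/(3 + b) (O(b) = 3 + (0 - 3)/(b + 3) = 3 - 3/(3 + b))
(139 + O(-5))*(22 - 1*22) = (139 + 3*(2 - 5)/(3 - 5))*(22 - 1*22) = (139 + 3*(-3)/(-2))*(22 - 22) = (139 + 3*(-1/2)*(-3))*0 = (139 + 9/2)*0 = (287/2)*0 = 0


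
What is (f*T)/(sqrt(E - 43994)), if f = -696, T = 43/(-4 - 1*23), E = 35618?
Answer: -2494*I*sqrt(2094)/9423 ≈ -12.111*I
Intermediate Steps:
T = -43/27 (T = 43/(-4 - 23) = 43/(-27) = 43*(-1/27) = -43/27 ≈ -1.5926)
(f*T)/(sqrt(E - 43994)) = (-696*(-43/27))/(sqrt(35618 - 43994)) = 9976/(9*(sqrt(-8376))) = 9976/(9*((2*I*sqrt(2094)))) = 9976*(-I*sqrt(2094)/4188)/9 = -2494*I*sqrt(2094)/9423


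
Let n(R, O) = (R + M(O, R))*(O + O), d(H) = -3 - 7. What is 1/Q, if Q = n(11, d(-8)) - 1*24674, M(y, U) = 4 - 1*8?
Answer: -1/24814 ≈ -4.0300e-5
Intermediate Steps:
M(y, U) = -4 (M(y, U) = 4 - 8 = -4)
d(H) = -10
n(R, O) = 2*O*(-4 + R) (n(R, O) = (R - 4)*(O + O) = (-4 + R)*(2*O) = 2*O*(-4 + R))
Q = -24814 (Q = 2*(-10)*(-4 + 11) - 1*24674 = 2*(-10)*7 - 24674 = -140 - 24674 = -24814)
1/Q = 1/(-24814) = -1/24814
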